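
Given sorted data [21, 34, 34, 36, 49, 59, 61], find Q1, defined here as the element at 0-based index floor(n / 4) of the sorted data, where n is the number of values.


The list has n = 7 elements.
Q1 index = floor(7 / 4) = floor(1.75) = 1
Counting from index 0 in the sorted data, the element at index 1 is 34.
Final answer: 34


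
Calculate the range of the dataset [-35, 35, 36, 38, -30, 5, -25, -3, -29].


Maximum value: 38
Minimum value: -35
Range = 38 - (-35) = 73
Final answer: 73


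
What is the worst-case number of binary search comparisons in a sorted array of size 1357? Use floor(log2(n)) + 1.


Binary search halves the search space each step.
Maximum comparisons = floor(log2(1357)) + 1
log2(1357) = 10.4062
floor(log2(1357)) = 10, so 10 + 1 = 11
Final answer: 11


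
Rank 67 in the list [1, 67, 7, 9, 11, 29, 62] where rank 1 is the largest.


Sort descending: [67, 62, 29, 11, 9, 7, 1]
Find 67 in the sorted list.
67 is at position 1.
Final answer: 1


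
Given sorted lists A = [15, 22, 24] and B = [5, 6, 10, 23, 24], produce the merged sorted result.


List A: [15, 22, 24]
List B: [5, 6, 10, 23, 24]
Repeatedly compare the front elements and take the smaller:
  15 vs 5 -> take 5
  15 vs 6 -> take 6
  15 vs 10 -> take 10
  15 vs 23 -> take 15
  22 vs 23 -> take 22
  24 vs 23 -> take 23
  24 vs 24 -> take 24
  A is exhausted; append the rest of B: [24]
Final answer: [5, 6, 10, 15, 22, 23, 24, 24]


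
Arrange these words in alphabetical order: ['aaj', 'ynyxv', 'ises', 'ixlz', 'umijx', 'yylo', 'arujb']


Compare strings character by character (the first differing letter decides):
  'aaj' < 'arujb' since 'a' < 'r' at position 2
  'arujb' < 'ises' since 'a' < 'i' at position 1
  'ises' < 'ixlz' since 's' < 'x' at position 2
  'ixlz' < 'umijx' since 'i' < 'u' at position 1
  'umijx' < 'ynyxv' since 'u' < 'y' at position 1
  'ynyxv' < 'yylo' since 'n' < 'y' at position 2
Chaining these comparisons gives the alphabetical order.
Final answer: ['aaj', 'arujb', 'ises', 'ixlz', 'umijx', 'ynyxv', 'yylo']


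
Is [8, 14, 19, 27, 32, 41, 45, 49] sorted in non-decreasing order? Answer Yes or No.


Check consecutive pairs:
  8 <= 14? True
  14 <= 19? True
  19 <= 27? True
  27 <= 32? True
  32 <= 41? True
  41 <= 45? True
  45 <= 49? True
Every consecutive pair is in order, so the list is non-decreasing.
Final answer: Yes


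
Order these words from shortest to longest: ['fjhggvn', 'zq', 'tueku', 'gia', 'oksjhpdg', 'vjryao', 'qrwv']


Compute lengths:
  'fjhggvn' has length 7
  'zq' has length 2
  'tueku' has length 5
  'gia' has length 3
  'oksjhpdg' has length 8
  'vjryao' has length 6
  'qrwv' has length 4
Lengths in increasing order: 2 < 3 < 4 < 5 < 6 < 7 < 8
Listing the words in that order gives the answer.
Final answer: ['zq', 'gia', 'qrwv', 'tueku', 'vjryao', 'fjhggvn', 'oksjhpdg']


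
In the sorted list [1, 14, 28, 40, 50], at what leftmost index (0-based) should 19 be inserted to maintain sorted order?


List is sorted: [1, 14, 28, 40, 50]
We need the leftmost position where 19 can be inserted, i.e. the first index whose element is >= 19 (or the end of the list if none is).
Binary search with low=0, high=5 (0-based indices):
  low=0, high=5, mid=2: a[2]=28 >= 19, so high = 2
  low=0, high=2, mid=1: a[1]=14 < 19, so low = 2
Now low = high = 2, so the insertion index is 2.
Final answer: 2


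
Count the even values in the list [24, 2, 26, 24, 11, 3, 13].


Check each element:
  24 is even
  2 is even
  26 is even
  24 is even
  11 is odd
  3 is odd
  13 is odd
Evens: [24, 2, 26, 24]
Count of evens = 4
Final answer: 4


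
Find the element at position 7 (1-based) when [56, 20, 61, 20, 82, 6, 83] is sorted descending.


Sort descending: [83, 82, 61, 56, 20, 20, 6]
The 7th element (1-indexed) is at index 6.
Value = 6
Final answer: 6


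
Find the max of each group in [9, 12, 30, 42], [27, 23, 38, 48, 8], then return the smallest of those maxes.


Find max of each group:
  Group 1: [9, 12, 30, 42] -> max = 42
  Group 2: [27, 23, 38, 48, 8] -> max = 48
Maxes: [42, 48]
Minimum of maxes = 42
Final answer: 42


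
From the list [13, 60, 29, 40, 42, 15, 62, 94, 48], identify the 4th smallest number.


Sort ascending: [13, 15, 29, 40, 42, 48, 60, 62, 94]
The 4th element (1-indexed) is at index 3.
Value = 40
Final answer: 40


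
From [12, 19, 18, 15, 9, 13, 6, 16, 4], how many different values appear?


List all unique values:
Distinct values: [4, 6, 9, 12, 13, 15, 16, 18, 19]
Count = 9
Final answer: 9


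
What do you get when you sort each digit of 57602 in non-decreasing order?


The number 57602 has digits: 5, 7, 6, 0, 2
Sorted: 0, 2, 5, 6, 7
Joining the sorted digits gives the result.
Final answer: 02567


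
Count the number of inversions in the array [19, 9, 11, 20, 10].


For each element, count the later elements that are smaller than it:
  19 (index 0): smaller elements after it = [9, 11, 10] -> 3
  9 (index 1): smaller elements after it = [] -> 0
  11 (index 2): smaller elements after it = [10] -> 1
  20 (index 3): smaller elements after it = [10] -> 1
Total inversions = 3 + 0 + 1 + 1 = 5
Final answer: 5


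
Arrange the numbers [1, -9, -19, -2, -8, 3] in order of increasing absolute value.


Compute absolute values:
  |1| = 1
  |-9| = 9
  |-19| = 19
  |-2| = 2
  |-8| = 8
  |3| = 3
Absolute values in increasing order: 1 < 2 < 3 < 8 < 9 < 19
Listing the original numbers in that order gives the answer.
Final answer: [1, -2, 3, -8, -9, -19]


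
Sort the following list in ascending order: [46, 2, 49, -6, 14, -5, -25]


Original list: [46, 2, 49, -6, 14, -5, -25]
Repeatedly take the smallest remaining element:
  Remaining [46, 2, 49, -6, 14, -5, -25] -> smallest is -25
  Remaining [46, 2, 49, -6, 14, -5] -> smallest is -6
  Remaining [46, 2, 49, 14, -5] -> smallest is -5
  Remaining [46, 2, 49, 14] -> smallest is 2
  Remaining [46, 49, 14] -> smallest is 14
  Remaining [46, 49] -> smallest is 46
  Remaining [49] -> smallest is 49
Collecting the picks in order gives the sorted list.
Final answer: [-25, -6, -5, 2, 14, 46, 49]


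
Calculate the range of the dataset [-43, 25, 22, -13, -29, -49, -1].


Maximum value: 25
Minimum value: -49
Range = 25 - (-49) = 74
Final answer: 74


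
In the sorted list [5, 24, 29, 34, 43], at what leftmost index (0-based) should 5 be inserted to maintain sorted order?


List is sorted: [5, 24, 29, 34, 43]
We need the leftmost position where 5 can be inserted, i.e. the first index whose element is >= 5 (or the end of the list if none is).
Binary search with low=0, high=5 (0-based indices):
  low=0, high=5, mid=2: a[2]=29 >= 5, so high = 2
  low=0, high=2, mid=1: a[1]=24 >= 5, so high = 1
  low=0, high=1, mid=0: a[0]=5 >= 5, so high = 0
Now low = high = 0, so the insertion index is 0.
Final answer: 0


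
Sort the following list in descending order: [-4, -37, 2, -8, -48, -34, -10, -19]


Original list: [-4, -37, 2, -8, -48, -34, -10, -19]
Repeatedly take the largest remaining element:
  Remaining [-4, -37, 2, -8, -48, -34, -10, -19] -> largest is 2
  Remaining [-4, -37, -8, -48, -34, -10, -19] -> largest is -4
  Remaining [-37, -8, -48, -34, -10, -19] -> largest is -8
  Remaining [-37, -48, -34, -10, -19] -> largest is -10
  Remaining [-37, -48, -34, -19] -> largest is -19
  Remaining [-37, -48, -34] -> largest is -34
  Remaining [-37, -48] -> largest is -37
  Remaining [-48] -> largest is -48
Collecting the picks in order gives the descending list.
Final answer: [2, -4, -8, -10, -19, -34, -37, -48]


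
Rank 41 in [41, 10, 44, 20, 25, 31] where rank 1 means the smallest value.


Sort ascending: [10, 20, 25, 31, 41, 44]
Find 41 in the sorted list.
41 is at position 5 (1-indexed).
Final answer: 5


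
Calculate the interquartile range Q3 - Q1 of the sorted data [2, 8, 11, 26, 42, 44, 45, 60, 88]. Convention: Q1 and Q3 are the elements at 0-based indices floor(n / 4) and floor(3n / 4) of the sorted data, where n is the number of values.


The data has n = 9 elements.
Q1 index = floor(9 / 4) = floor(2.25) = 2; Q3 index = floor(3 * 9 / 4) = floor(6.75) = 6
Q1 = element at index 2 = 11
Q3 = element at index 6 = 45
IQR = 45 - 11 = 34
Final answer: 34


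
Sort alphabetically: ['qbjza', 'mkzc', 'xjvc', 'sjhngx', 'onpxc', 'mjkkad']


Compare strings character by character (the first differing letter decides):
  'mjkkad' < 'mkzc' since 'j' < 'k' at position 2
  'mkzc' < 'onpxc' since 'm' < 'o' at position 1
  'onpxc' < 'qbjza' since 'o' < 'q' at position 1
  'qbjza' < 'sjhngx' since 'q' < 's' at position 1
  'sjhngx' < 'xjvc' since 's' < 'x' at position 1
Chaining these comparisons gives the alphabetical order.
Final answer: ['mjkkad', 'mkzc', 'onpxc', 'qbjza', 'sjhngx', 'xjvc']


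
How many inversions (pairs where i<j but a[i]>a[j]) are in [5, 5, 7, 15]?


For each element, count the later elements that are smaller than it:
  5 (index 0): smaller elements after it = [] -> 0
  5 (index 1): smaller elements after it = [] -> 0
  7 (index 2): smaller elements after it = [] -> 0
Total inversions = 0 + 0 + 0 = 0
Final answer: 0


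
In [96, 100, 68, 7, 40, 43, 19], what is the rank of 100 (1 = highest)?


Sort descending: [100, 96, 68, 43, 40, 19, 7]
Find 100 in the sorted list.
100 is at position 1.
Final answer: 1


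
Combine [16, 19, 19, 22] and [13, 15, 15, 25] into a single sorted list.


List A: [16, 19, 19, 22]
List B: [13, 15, 15, 25]
Repeatedly compare the front elements and take the smaller:
  16 vs 13 -> take 13
  16 vs 15 -> take 15
  16 vs 15 -> take 15
  16 vs 25 -> take 16
  19 vs 25 -> take 19
  19 vs 25 -> take 19
  22 vs 25 -> take 22
  A is exhausted; append the rest of B: [25]
Final answer: [13, 15, 15, 16, 19, 19, 22, 25]


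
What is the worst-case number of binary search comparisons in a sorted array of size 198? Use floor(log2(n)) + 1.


Binary search halves the search space each step.
Maximum comparisons = floor(log2(198)) + 1
log2(198) = 7.6294
floor(log2(198)) = 7, so 7 + 1 = 8
Final answer: 8


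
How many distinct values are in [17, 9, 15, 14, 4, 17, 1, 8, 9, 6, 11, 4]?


List all unique values:
Distinct values: [1, 4, 6, 8, 9, 11, 14, 15, 17]
Count = 9
Final answer: 9


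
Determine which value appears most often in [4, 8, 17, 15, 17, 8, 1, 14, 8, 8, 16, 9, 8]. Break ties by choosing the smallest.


Count the frequency of each value:
  1 appears 1 time(s)
  4 appears 1 time(s)
  8 appears 5 time(s)
  9 appears 1 time(s)
  14 appears 1 time(s)
  15 appears 1 time(s)
  16 appears 1 time(s)
  17 appears 2 time(s)
Maximum frequency is 5.
Only 8 reaches that frequency, so it is the mode.
Final answer: 8


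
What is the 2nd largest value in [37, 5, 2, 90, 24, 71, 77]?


Sort descending: [90, 77, 71, 37, 24, 5, 2]
The 2nd element (1-indexed) is at index 1.
Value = 77
Final answer: 77


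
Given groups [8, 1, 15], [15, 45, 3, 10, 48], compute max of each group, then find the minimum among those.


Find max of each group:
  Group 1: [8, 1, 15] -> max = 15
  Group 2: [15, 45, 3, 10, 48] -> max = 48
Maxes: [15, 48]
Minimum of maxes = 15
Final answer: 15


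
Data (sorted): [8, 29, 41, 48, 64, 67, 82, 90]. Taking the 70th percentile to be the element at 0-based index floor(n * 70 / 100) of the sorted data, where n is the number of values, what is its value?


The dataset has n = 8 elements.
Index = floor(8 * 70 / 100) = floor(560 / 100) = floor(5.6) = 5
Counting from index 0 in the sorted data, the element at index 5 is 67.
Final answer: 67


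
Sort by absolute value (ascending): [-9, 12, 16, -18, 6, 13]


Compute absolute values:
  |-9| = 9
  |12| = 12
  |16| = 16
  |-18| = 18
  |6| = 6
  |13| = 13
Absolute values in increasing order: 6 < 9 < 12 < 13 < 16 < 18
Listing the original numbers in that order gives the answer.
Final answer: [6, -9, 12, 13, 16, -18]


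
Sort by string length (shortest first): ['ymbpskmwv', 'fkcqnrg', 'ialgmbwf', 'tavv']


Compute lengths:
  'ymbpskmwv' has length 9
  'fkcqnrg' has length 7
  'ialgmbwf' has length 8
  'tavv' has length 4
Lengths in increasing order: 4 < 7 < 8 < 9
Listing the words in that order gives the answer.
Final answer: ['tavv', 'fkcqnrg', 'ialgmbwf', 'ymbpskmwv']


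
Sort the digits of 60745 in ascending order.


The number 60745 has digits: 6, 0, 7, 4, 5
Sorted: 0, 4, 5, 6, 7
Joining the sorted digits gives the result.
Final answer: 04567


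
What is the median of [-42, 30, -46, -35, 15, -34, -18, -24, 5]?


First, sort the list: [-46, -42, -35, -34, -24, -18, 5, 15, 30]
The list has 9 elements (odd count).
The middle index is 4 (0-based), and the element there is -24.
Final answer: -24


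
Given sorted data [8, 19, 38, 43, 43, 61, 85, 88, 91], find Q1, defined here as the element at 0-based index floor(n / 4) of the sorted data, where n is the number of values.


The list has n = 9 elements.
Q1 index = floor(9 / 4) = floor(2.25) = 2
Counting from index 0 in the sorted data, the element at index 2 is 38.
Final answer: 38


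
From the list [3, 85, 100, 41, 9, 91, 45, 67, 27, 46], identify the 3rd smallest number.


Sort ascending: [3, 9, 27, 41, 45, 46, 67, 85, 91, 100]
The 3rd element (1-indexed) is at index 2.
Value = 27
Final answer: 27


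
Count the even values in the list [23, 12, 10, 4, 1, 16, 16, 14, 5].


Check each element:
  23 is odd
  12 is even
  10 is even
  4 is even
  1 is odd
  16 is even
  16 is even
  14 is even
  5 is odd
Evens: [12, 10, 4, 16, 16, 14]
Count of evens = 6
Final answer: 6


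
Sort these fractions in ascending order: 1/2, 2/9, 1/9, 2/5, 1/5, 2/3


Convert to decimal for comparison:
  1/2 = 0.5
  2/9 = 0.2222
  1/9 = 0.1111
  2/5 = 0.4
  1/5 = 0.2
  2/3 = 0.6667
Decimals in increasing order: 0.1111 < 0.2 < 0.2222 < 0.4 < 0.5 < 0.6667
Writing each back as its fraction gives the sorted order.
Final answer: 1/9, 1/5, 2/9, 2/5, 1/2, 2/3


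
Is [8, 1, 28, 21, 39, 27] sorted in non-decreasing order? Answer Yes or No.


Check consecutive pairs:
  8 <= 1? False
  1 <= 28? True
  28 <= 21? False
  21 <= 39? True
  39 <= 27? False
3 consecutive pair(s) are out of order, so the list is not sorted.
Final answer: No


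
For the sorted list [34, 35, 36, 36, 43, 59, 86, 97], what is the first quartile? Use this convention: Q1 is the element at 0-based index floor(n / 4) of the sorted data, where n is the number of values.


The list has n = 8 elements.
Q1 index = floor(8 / 4) = floor(2) = 2
Counting from index 0 in the sorted data, the element at index 2 is 36.
Final answer: 36


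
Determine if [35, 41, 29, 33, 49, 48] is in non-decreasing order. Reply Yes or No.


Check consecutive pairs:
  35 <= 41? True
  41 <= 29? False
  29 <= 33? True
  33 <= 49? True
  49 <= 48? False
2 consecutive pair(s) are out of order, so the list is not sorted.
Final answer: No


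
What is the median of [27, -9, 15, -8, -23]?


First, sort the list: [-23, -9, -8, 15, 27]
The list has 5 elements (odd count).
The middle index is 2 (0-based), and the element there is -8.
Final answer: -8


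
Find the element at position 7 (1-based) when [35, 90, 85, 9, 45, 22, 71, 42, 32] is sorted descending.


Sort descending: [90, 85, 71, 45, 42, 35, 32, 22, 9]
The 7th element (1-indexed) is at index 6.
Value = 32
Final answer: 32


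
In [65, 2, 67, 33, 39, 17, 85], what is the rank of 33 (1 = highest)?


Sort descending: [85, 67, 65, 39, 33, 17, 2]
Find 33 in the sorted list.
33 is at position 5.
Final answer: 5


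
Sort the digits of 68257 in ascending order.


The number 68257 has digits: 6, 8, 2, 5, 7
Sorted: 2, 5, 6, 7, 8
Joining the sorted digits gives the result.
Final answer: 25678


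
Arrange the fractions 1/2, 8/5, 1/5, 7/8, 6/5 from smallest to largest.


Convert to decimal for comparison:
  1/2 = 0.5
  8/5 = 1.6
  1/5 = 0.2
  7/8 = 0.875
  6/5 = 1.2
Decimals in increasing order: 0.2 < 0.5 < 0.875 < 1.2 < 1.6
Writing each back as its fraction gives the sorted order.
Final answer: 1/5, 1/2, 7/8, 6/5, 8/5


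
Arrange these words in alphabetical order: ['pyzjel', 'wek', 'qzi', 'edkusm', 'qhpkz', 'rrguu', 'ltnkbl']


Compare strings character by character (the first differing letter decides):
  'edkusm' < 'ltnkbl' since 'e' < 'l' at position 1
  'ltnkbl' < 'pyzjel' since 'l' < 'p' at position 1
  'pyzjel' < 'qhpkz' since 'p' < 'q' at position 1
  'qhpkz' < 'qzi' since 'h' < 'z' at position 2
  'qzi' < 'rrguu' since 'q' < 'r' at position 1
  'rrguu' < 'wek' since 'r' < 'w' at position 1
Chaining these comparisons gives the alphabetical order.
Final answer: ['edkusm', 'ltnkbl', 'pyzjel', 'qhpkz', 'qzi', 'rrguu', 'wek']


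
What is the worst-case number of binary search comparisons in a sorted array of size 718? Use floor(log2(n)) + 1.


Binary search halves the search space each step.
Maximum comparisons = floor(log2(718)) + 1
log2(718) = 9.4878
floor(log2(718)) = 9, so 9 + 1 = 10
Final answer: 10


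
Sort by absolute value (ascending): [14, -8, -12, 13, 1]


Compute absolute values:
  |14| = 14
  |-8| = 8
  |-12| = 12
  |13| = 13
  |1| = 1
Absolute values in increasing order: 1 < 8 < 12 < 13 < 14
Listing the original numbers in that order gives the answer.
Final answer: [1, -8, -12, 13, 14]


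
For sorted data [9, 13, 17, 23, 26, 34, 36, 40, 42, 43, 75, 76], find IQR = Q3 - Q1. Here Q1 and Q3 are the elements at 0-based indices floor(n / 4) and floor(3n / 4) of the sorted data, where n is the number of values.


The data has n = 12 elements.
Q1 index = floor(12 / 4) = floor(3) = 3; Q3 index = floor(3 * 12 / 4) = floor(9) = 9
Q1 = element at index 3 = 23
Q3 = element at index 9 = 43
IQR = 43 - 23 = 20
Final answer: 20


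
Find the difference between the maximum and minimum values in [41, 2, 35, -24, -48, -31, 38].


Maximum value: 41
Minimum value: -48
Range = 41 - (-48) = 89
Final answer: 89


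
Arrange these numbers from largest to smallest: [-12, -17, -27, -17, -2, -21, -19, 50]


Original list: [-12, -17, -27, -17, -2, -21, -19, 50]
Repeatedly take the largest remaining element:
  Remaining [-12, -17, -27, -17, -2, -21, -19, 50] -> largest is 50
  Remaining [-12, -17, -27, -17, -2, -21, -19] -> largest is -2
  Remaining [-12, -17, -27, -17, -21, -19] -> largest is -12
  Remaining [-17, -27, -17, -21, -19] -> largest is -17
  Remaining [-27, -17, -21, -19] -> largest is -17
  Remaining [-27, -21, -19] -> largest is -19
  Remaining [-27, -21] -> largest is -21
  Remaining [-27] -> largest is -27
Collecting the picks in order gives the descending list.
Final answer: [50, -2, -12, -17, -17, -19, -21, -27]


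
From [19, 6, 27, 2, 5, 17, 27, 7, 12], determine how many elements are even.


Check each element:
  19 is odd
  6 is even
  27 is odd
  2 is even
  5 is odd
  17 is odd
  27 is odd
  7 is odd
  12 is even
Evens: [6, 2, 12]
Count of evens = 3
Final answer: 3


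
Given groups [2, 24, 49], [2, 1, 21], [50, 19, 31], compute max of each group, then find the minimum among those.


Find max of each group:
  Group 1: [2, 24, 49] -> max = 49
  Group 2: [2, 1, 21] -> max = 21
  Group 3: [50, 19, 31] -> max = 50
Maxes: [49, 21, 50]
Minimum of maxes = 21
Final answer: 21


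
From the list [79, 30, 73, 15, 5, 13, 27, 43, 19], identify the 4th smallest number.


Sort ascending: [5, 13, 15, 19, 27, 30, 43, 73, 79]
The 4th element (1-indexed) is at index 3.
Value = 19
Final answer: 19


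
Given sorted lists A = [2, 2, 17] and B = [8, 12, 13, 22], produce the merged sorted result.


List A: [2, 2, 17]
List B: [8, 12, 13, 22]
Repeatedly compare the front elements and take the smaller:
  2 vs 8 -> take 2
  2 vs 8 -> take 2
  17 vs 8 -> take 8
  17 vs 12 -> take 12
  17 vs 13 -> take 13
  17 vs 22 -> take 17
  A is exhausted; append the rest of B: [22]
Final answer: [2, 2, 8, 12, 13, 17, 22]


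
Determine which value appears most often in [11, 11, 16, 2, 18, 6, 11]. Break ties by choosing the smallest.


Count the frequency of each value:
  2 appears 1 time(s)
  6 appears 1 time(s)
  11 appears 3 time(s)
  16 appears 1 time(s)
  18 appears 1 time(s)
Maximum frequency is 3.
Only 11 reaches that frequency, so it is the mode.
Final answer: 11


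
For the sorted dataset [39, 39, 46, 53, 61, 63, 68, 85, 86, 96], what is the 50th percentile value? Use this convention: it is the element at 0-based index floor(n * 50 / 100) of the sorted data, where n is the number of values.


The dataset has n = 10 elements.
Index = floor(10 * 50 / 100) = floor(500 / 100) = floor(5) = 5
Counting from index 0 in the sorted data, the element at index 5 is 63.
Final answer: 63


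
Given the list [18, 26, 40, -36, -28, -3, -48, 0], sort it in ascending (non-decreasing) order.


Original list: [18, 26, 40, -36, -28, -3, -48, 0]
Repeatedly take the smallest remaining element:
  Remaining [18, 26, 40, -36, -28, -3, -48, 0] -> smallest is -48
  Remaining [18, 26, 40, -36, -28, -3, 0] -> smallest is -36
  Remaining [18, 26, 40, -28, -3, 0] -> smallest is -28
  Remaining [18, 26, 40, -3, 0] -> smallest is -3
  Remaining [18, 26, 40, 0] -> smallest is 0
  Remaining [18, 26, 40] -> smallest is 18
  Remaining [26, 40] -> smallest is 26
  Remaining [40] -> smallest is 40
Collecting the picks in order gives the sorted list.
Final answer: [-48, -36, -28, -3, 0, 18, 26, 40]


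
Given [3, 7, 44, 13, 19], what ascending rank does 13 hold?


Sort ascending: [3, 7, 13, 19, 44]
Find 13 in the sorted list.
13 is at position 3 (1-indexed).
Final answer: 3


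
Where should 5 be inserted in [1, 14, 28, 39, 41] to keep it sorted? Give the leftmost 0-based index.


List is sorted: [1, 14, 28, 39, 41]
We need the leftmost position where 5 can be inserted, i.e. the first index whose element is >= 5 (or the end of the list if none is).
Binary search with low=0, high=5 (0-based indices):
  low=0, high=5, mid=2: a[2]=28 >= 5, so high = 2
  low=0, high=2, mid=1: a[1]=14 >= 5, so high = 1
  low=0, high=1, mid=0: a[0]=1 < 5, so low = 1
Now low = high = 1, so the insertion index is 1.
Final answer: 1


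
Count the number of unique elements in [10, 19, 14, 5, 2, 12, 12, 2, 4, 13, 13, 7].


List all unique values:
Distinct values: [2, 4, 5, 7, 10, 12, 13, 14, 19]
Count = 9
Final answer: 9


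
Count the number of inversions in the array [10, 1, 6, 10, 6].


For each element, count the later elements that are smaller than it:
  10 (index 0): smaller elements after it = [1, 6, 6] -> 3
  1 (index 1): smaller elements after it = [] -> 0
  6 (index 2): smaller elements after it = [] -> 0
  10 (index 3): smaller elements after it = [6] -> 1
Total inversions = 3 + 0 + 0 + 1 = 4
Final answer: 4


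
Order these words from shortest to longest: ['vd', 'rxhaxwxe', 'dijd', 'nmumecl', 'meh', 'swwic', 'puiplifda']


Compute lengths:
  'vd' has length 2
  'rxhaxwxe' has length 8
  'dijd' has length 4
  'nmumecl' has length 7
  'meh' has length 3
  'swwic' has length 5
  'puiplifda' has length 9
Lengths in increasing order: 2 < 3 < 4 < 5 < 7 < 8 < 9
Listing the words in that order gives the answer.
Final answer: ['vd', 'meh', 'dijd', 'swwic', 'nmumecl', 'rxhaxwxe', 'puiplifda']


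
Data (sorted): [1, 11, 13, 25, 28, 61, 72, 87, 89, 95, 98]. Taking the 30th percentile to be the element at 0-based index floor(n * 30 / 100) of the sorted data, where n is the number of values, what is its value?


The dataset has n = 11 elements.
Index = floor(11 * 30 / 100) = floor(330 / 100) = floor(3.3) = 3
Counting from index 0 in the sorted data, the element at index 3 is 25.
Final answer: 25


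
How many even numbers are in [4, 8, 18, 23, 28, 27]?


Check each element:
  4 is even
  8 is even
  18 is even
  23 is odd
  28 is even
  27 is odd
Evens: [4, 8, 18, 28]
Count of evens = 4
Final answer: 4


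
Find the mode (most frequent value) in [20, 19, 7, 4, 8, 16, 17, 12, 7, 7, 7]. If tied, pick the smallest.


Count the frequency of each value:
  4 appears 1 time(s)
  7 appears 4 time(s)
  8 appears 1 time(s)
  12 appears 1 time(s)
  16 appears 1 time(s)
  17 appears 1 time(s)
  19 appears 1 time(s)
  20 appears 1 time(s)
Maximum frequency is 4.
Only 7 reaches that frequency, so it is the mode.
Final answer: 7


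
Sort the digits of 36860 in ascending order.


The number 36860 has digits: 3, 6, 8, 6, 0
Sorted: 0, 3, 6, 6, 8
Joining the sorted digits gives the result.
Final answer: 03668


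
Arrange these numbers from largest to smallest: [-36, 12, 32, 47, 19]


Original list: [-36, 12, 32, 47, 19]
Repeatedly take the largest remaining element:
  Remaining [-36, 12, 32, 47, 19] -> largest is 47
  Remaining [-36, 12, 32, 19] -> largest is 32
  Remaining [-36, 12, 19] -> largest is 19
  Remaining [-36, 12] -> largest is 12
  Remaining [-36] -> largest is -36
Collecting the picks in order gives the descending list.
Final answer: [47, 32, 19, 12, -36]


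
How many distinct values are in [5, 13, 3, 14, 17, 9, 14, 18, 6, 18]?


List all unique values:
Distinct values: [3, 5, 6, 9, 13, 14, 17, 18]
Count = 8
Final answer: 8


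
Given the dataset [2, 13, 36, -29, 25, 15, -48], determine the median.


First, sort the list: [-48, -29, 2, 13, 15, 25, 36]
The list has 7 elements (odd count).
The middle index is 3 (0-based), and the element there is 13.
Final answer: 13


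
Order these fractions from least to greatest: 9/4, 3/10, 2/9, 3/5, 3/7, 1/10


Convert to decimal for comparison:
  9/4 = 2.25
  3/10 = 0.3
  2/9 = 0.2222
  3/5 = 0.6
  3/7 = 0.4286
  1/10 = 0.1
Decimals in increasing order: 0.1 < 0.2222 < 0.3 < 0.4286 < 0.6 < 2.25
Writing each back as its fraction gives the sorted order.
Final answer: 1/10, 2/9, 3/10, 3/7, 3/5, 9/4


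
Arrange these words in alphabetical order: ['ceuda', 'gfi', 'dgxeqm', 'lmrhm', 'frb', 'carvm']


Compare strings character by character (the first differing letter decides):
  'carvm' < 'ceuda' since 'a' < 'e' at position 2
  'ceuda' < 'dgxeqm' since 'c' < 'd' at position 1
  'dgxeqm' < 'frb' since 'd' < 'f' at position 1
  'frb' < 'gfi' since 'f' < 'g' at position 1
  'gfi' < 'lmrhm' since 'g' < 'l' at position 1
Chaining these comparisons gives the alphabetical order.
Final answer: ['carvm', 'ceuda', 'dgxeqm', 'frb', 'gfi', 'lmrhm']


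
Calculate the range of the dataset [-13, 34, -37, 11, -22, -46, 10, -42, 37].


Maximum value: 37
Minimum value: -46
Range = 37 - (-46) = 83
Final answer: 83


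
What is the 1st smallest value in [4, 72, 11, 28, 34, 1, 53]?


Sort ascending: [1, 4, 11, 28, 34, 53, 72]
The 1st element (1-indexed) is at index 0.
Value = 1
Final answer: 1


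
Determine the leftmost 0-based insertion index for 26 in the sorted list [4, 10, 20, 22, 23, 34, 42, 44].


List is sorted: [4, 10, 20, 22, 23, 34, 42, 44]
We need the leftmost position where 26 can be inserted, i.e. the first index whose element is >= 26 (or the end of the list if none is).
Binary search with low=0, high=8 (0-based indices):
  low=0, high=8, mid=4: a[4]=23 < 26, so low = 5
  low=5, high=8, mid=6: a[6]=42 >= 26, so high = 6
  low=5, high=6, mid=5: a[5]=34 >= 26, so high = 5
Now low = high = 5, so the insertion index is 5.
Final answer: 5


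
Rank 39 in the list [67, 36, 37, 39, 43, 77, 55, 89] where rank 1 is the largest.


Sort descending: [89, 77, 67, 55, 43, 39, 37, 36]
Find 39 in the sorted list.
39 is at position 6.
Final answer: 6


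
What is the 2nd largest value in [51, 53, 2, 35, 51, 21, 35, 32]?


Sort descending: [53, 51, 51, 35, 35, 32, 21, 2]
The 2nd element (1-indexed) is at index 1.
Value = 51
Final answer: 51


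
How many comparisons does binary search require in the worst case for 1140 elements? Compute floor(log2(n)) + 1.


Binary search halves the search space each step.
Maximum comparisons = floor(log2(1140)) + 1
log2(1140) = 10.1548
floor(log2(1140)) = 10, so 10 + 1 = 11
Final answer: 11


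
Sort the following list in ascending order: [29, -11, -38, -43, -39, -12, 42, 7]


Original list: [29, -11, -38, -43, -39, -12, 42, 7]
Repeatedly take the smallest remaining element:
  Remaining [29, -11, -38, -43, -39, -12, 42, 7] -> smallest is -43
  Remaining [29, -11, -38, -39, -12, 42, 7] -> smallest is -39
  Remaining [29, -11, -38, -12, 42, 7] -> smallest is -38
  Remaining [29, -11, -12, 42, 7] -> smallest is -12
  Remaining [29, -11, 42, 7] -> smallest is -11
  Remaining [29, 42, 7] -> smallest is 7
  Remaining [29, 42] -> smallest is 29
  Remaining [42] -> smallest is 42
Collecting the picks in order gives the sorted list.
Final answer: [-43, -39, -38, -12, -11, 7, 29, 42]


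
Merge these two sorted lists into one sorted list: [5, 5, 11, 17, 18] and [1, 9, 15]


List A: [5, 5, 11, 17, 18]
List B: [1, 9, 15]
Repeatedly compare the front elements and take the smaller:
  5 vs 1 -> take 1
  5 vs 9 -> take 5
  5 vs 9 -> take 5
  11 vs 9 -> take 9
  11 vs 15 -> take 11
  17 vs 15 -> take 15
  B is exhausted; append the rest of A: [17, 18]
Final answer: [1, 5, 5, 9, 11, 15, 17, 18]


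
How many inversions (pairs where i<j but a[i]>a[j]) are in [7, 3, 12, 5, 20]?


For each element, count the later elements that are smaller than it:
  7 (index 0): smaller elements after it = [3, 5] -> 2
  3 (index 1): smaller elements after it = [] -> 0
  12 (index 2): smaller elements after it = [5] -> 1
  5 (index 3): smaller elements after it = [] -> 0
Total inversions = 2 + 0 + 1 + 0 = 3
Final answer: 3


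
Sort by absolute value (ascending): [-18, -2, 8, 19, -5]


Compute absolute values:
  |-18| = 18
  |-2| = 2
  |8| = 8
  |19| = 19
  |-5| = 5
Absolute values in increasing order: 2 < 5 < 8 < 18 < 19
Listing the original numbers in that order gives the answer.
Final answer: [-2, -5, 8, -18, 19]


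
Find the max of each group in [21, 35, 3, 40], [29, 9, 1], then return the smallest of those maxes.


Find max of each group:
  Group 1: [21, 35, 3, 40] -> max = 40
  Group 2: [29, 9, 1] -> max = 29
Maxes: [40, 29]
Minimum of maxes = 29
Final answer: 29


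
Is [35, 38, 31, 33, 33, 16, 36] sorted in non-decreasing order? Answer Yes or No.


Check consecutive pairs:
  35 <= 38? True
  38 <= 31? False
  31 <= 33? True
  33 <= 33? True
  33 <= 16? False
  16 <= 36? True
2 consecutive pair(s) are out of order, so the list is not sorted.
Final answer: No


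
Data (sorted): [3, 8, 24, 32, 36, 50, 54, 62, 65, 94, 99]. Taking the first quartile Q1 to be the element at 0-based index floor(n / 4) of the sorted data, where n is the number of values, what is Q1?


The list has n = 11 elements.
Q1 index = floor(11 / 4) = floor(2.75) = 2
Counting from index 0 in the sorted data, the element at index 2 is 24.
Final answer: 24


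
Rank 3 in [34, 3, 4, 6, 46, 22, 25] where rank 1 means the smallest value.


Sort ascending: [3, 4, 6, 22, 25, 34, 46]
Find 3 in the sorted list.
3 is at position 1 (1-indexed).
Final answer: 1


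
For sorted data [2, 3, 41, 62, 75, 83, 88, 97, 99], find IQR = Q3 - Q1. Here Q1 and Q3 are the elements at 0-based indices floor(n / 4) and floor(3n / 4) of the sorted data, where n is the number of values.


The data has n = 9 elements.
Q1 index = floor(9 / 4) = floor(2.25) = 2; Q3 index = floor(3 * 9 / 4) = floor(6.75) = 6
Q1 = element at index 2 = 41
Q3 = element at index 6 = 88
IQR = 88 - 41 = 47
Final answer: 47


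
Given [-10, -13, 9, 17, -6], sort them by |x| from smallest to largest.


Compute absolute values:
  |-10| = 10
  |-13| = 13
  |9| = 9
  |17| = 17
  |-6| = 6
Absolute values in increasing order: 6 < 9 < 10 < 13 < 17
Listing the original numbers in that order gives the answer.
Final answer: [-6, 9, -10, -13, 17]


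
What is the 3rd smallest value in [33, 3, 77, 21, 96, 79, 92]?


Sort ascending: [3, 21, 33, 77, 79, 92, 96]
The 3rd element (1-indexed) is at index 2.
Value = 33
Final answer: 33


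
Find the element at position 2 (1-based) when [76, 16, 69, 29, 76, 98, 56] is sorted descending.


Sort descending: [98, 76, 76, 69, 56, 29, 16]
The 2nd element (1-indexed) is at index 1.
Value = 76
Final answer: 76


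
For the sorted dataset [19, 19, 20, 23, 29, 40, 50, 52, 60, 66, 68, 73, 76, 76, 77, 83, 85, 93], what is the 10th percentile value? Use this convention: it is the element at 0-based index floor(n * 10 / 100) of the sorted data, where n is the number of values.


The dataset has n = 18 elements.
Index = floor(18 * 10 / 100) = floor(180 / 100) = floor(1.8) = 1
Counting from index 0 in the sorted data, the element at index 1 is 19.
Final answer: 19


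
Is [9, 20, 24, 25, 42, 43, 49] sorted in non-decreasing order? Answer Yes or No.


Check consecutive pairs:
  9 <= 20? True
  20 <= 24? True
  24 <= 25? True
  25 <= 42? True
  42 <= 43? True
  43 <= 49? True
Every consecutive pair is in order, so the list is non-decreasing.
Final answer: Yes


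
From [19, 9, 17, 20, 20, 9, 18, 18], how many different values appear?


List all unique values:
Distinct values: [9, 17, 18, 19, 20]
Count = 5
Final answer: 5


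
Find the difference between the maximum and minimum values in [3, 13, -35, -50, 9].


Maximum value: 13
Minimum value: -50
Range = 13 - (-50) = 63
Final answer: 63


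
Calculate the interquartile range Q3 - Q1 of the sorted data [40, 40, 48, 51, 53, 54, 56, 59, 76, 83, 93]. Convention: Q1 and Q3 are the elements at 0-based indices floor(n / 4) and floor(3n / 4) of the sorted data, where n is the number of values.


The data has n = 11 elements.
Q1 index = floor(11 / 4) = floor(2.75) = 2; Q3 index = floor(3 * 11 / 4) = floor(8.25) = 8
Q1 = element at index 2 = 48
Q3 = element at index 8 = 76
IQR = 76 - 48 = 28
Final answer: 28


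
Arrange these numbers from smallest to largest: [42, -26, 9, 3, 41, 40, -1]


Original list: [42, -26, 9, 3, 41, 40, -1]
Repeatedly take the smallest remaining element:
  Remaining [42, -26, 9, 3, 41, 40, -1] -> smallest is -26
  Remaining [42, 9, 3, 41, 40, -1] -> smallest is -1
  Remaining [42, 9, 3, 41, 40] -> smallest is 3
  Remaining [42, 9, 41, 40] -> smallest is 9
  Remaining [42, 41, 40] -> smallest is 40
  Remaining [42, 41] -> smallest is 41
  Remaining [42] -> smallest is 42
Collecting the picks in order gives the sorted list.
Final answer: [-26, -1, 3, 9, 40, 41, 42]


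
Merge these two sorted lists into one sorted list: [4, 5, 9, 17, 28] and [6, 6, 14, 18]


List A: [4, 5, 9, 17, 28]
List B: [6, 6, 14, 18]
Repeatedly compare the front elements and take the smaller:
  4 vs 6 -> take 4
  5 vs 6 -> take 5
  9 vs 6 -> take 6
  9 vs 6 -> take 6
  9 vs 14 -> take 9
  17 vs 14 -> take 14
  17 vs 18 -> take 17
  28 vs 18 -> take 18
  B is exhausted; append the rest of A: [28]
Final answer: [4, 5, 6, 6, 9, 14, 17, 18, 28]


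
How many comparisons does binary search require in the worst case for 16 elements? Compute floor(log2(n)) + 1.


Binary search halves the search space each step.
Maximum comparisons = floor(log2(16)) + 1
log2(16) = 4.0
floor(log2(16)) = 4, so 4 + 1 = 5
Final answer: 5


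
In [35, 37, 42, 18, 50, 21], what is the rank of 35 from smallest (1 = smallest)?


Sort ascending: [18, 21, 35, 37, 42, 50]
Find 35 in the sorted list.
35 is at position 3 (1-indexed).
Final answer: 3


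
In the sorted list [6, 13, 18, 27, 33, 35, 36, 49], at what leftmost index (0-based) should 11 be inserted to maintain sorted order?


List is sorted: [6, 13, 18, 27, 33, 35, 36, 49]
We need the leftmost position where 11 can be inserted, i.e. the first index whose element is >= 11 (or the end of the list if none is).
Binary search with low=0, high=8 (0-based indices):
  low=0, high=8, mid=4: a[4]=33 >= 11, so high = 4
  low=0, high=4, mid=2: a[2]=18 >= 11, so high = 2
  low=0, high=2, mid=1: a[1]=13 >= 11, so high = 1
  low=0, high=1, mid=0: a[0]=6 < 11, so low = 1
Now low = high = 1, so the insertion index is 1.
Final answer: 1


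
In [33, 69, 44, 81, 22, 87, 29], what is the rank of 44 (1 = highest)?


Sort descending: [87, 81, 69, 44, 33, 29, 22]
Find 44 in the sorted list.
44 is at position 4.
Final answer: 4


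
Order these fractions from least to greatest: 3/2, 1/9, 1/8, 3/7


Convert to decimal for comparison:
  3/2 = 1.5
  1/9 = 0.1111
  1/8 = 0.125
  3/7 = 0.4286
Decimals in increasing order: 0.1111 < 0.125 < 0.4286 < 1.5
Writing each back as its fraction gives the sorted order.
Final answer: 1/9, 1/8, 3/7, 3/2


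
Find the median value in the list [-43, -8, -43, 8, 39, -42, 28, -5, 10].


First, sort the list: [-43, -43, -42, -8, -5, 8, 10, 28, 39]
The list has 9 elements (odd count).
The middle index is 4 (0-based), and the element there is -5.
Final answer: -5


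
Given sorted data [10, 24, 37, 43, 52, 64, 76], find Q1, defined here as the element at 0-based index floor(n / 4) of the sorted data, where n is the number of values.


The list has n = 7 elements.
Q1 index = floor(7 / 4) = floor(1.75) = 1
Counting from index 0 in the sorted data, the element at index 1 is 24.
Final answer: 24


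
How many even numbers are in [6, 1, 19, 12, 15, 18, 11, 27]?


Check each element:
  6 is even
  1 is odd
  19 is odd
  12 is even
  15 is odd
  18 is even
  11 is odd
  27 is odd
Evens: [6, 12, 18]
Count of evens = 3
Final answer: 3


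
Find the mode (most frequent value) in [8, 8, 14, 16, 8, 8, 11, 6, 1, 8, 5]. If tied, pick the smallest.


Count the frequency of each value:
  1 appears 1 time(s)
  5 appears 1 time(s)
  6 appears 1 time(s)
  8 appears 5 time(s)
  11 appears 1 time(s)
  14 appears 1 time(s)
  16 appears 1 time(s)
Maximum frequency is 5.
Only 8 reaches that frequency, so it is the mode.
Final answer: 8


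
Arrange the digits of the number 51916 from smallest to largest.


The number 51916 has digits: 5, 1, 9, 1, 6
Sorted: 1, 1, 5, 6, 9
Joining the sorted digits gives the result.
Final answer: 11569


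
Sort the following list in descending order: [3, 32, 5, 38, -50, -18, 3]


Original list: [3, 32, 5, 38, -50, -18, 3]
Repeatedly take the largest remaining element:
  Remaining [3, 32, 5, 38, -50, -18, 3] -> largest is 38
  Remaining [3, 32, 5, -50, -18, 3] -> largest is 32
  Remaining [3, 5, -50, -18, 3] -> largest is 5
  Remaining [3, -50, -18, 3] -> largest is 3
  Remaining [-50, -18, 3] -> largest is 3
  Remaining [-50, -18] -> largest is -18
  Remaining [-50] -> largest is -50
Collecting the picks in order gives the descending list.
Final answer: [38, 32, 5, 3, 3, -18, -50]


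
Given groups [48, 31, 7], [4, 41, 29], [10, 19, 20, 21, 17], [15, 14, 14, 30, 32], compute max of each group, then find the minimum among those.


Find max of each group:
  Group 1: [48, 31, 7] -> max = 48
  Group 2: [4, 41, 29] -> max = 41
  Group 3: [10, 19, 20, 21, 17] -> max = 21
  Group 4: [15, 14, 14, 30, 32] -> max = 32
Maxes: [48, 41, 21, 32]
Minimum of maxes = 21
Final answer: 21


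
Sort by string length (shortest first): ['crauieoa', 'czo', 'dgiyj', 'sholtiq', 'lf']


Compute lengths:
  'crauieoa' has length 8
  'czo' has length 3
  'dgiyj' has length 5
  'sholtiq' has length 7
  'lf' has length 2
Lengths in increasing order: 2 < 3 < 5 < 7 < 8
Listing the words in that order gives the answer.
Final answer: ['lf', 'czo', 'dgiyj', 'sholtiq', 'crauieoa']


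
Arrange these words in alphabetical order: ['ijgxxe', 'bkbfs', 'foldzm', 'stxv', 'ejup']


Compare strings character by character (the first differing letter decides):
  'bkbfs' < 'ejup' since 'b' < 'e' at position 1
  'ejup' < 'foldzm' since 'e' < 'f' at position 1
  'foldzm' < 'ijgxxe' since 'f' < 'i' at position 1
  'ijgxxe' < 'stxv' since 'i' < 's' at position 1
Chaining these comparisons gives the alphabetical order.
Final answer: ['bkbfs', 'ejup', 'foldzm', 'ijgxxe', 'stxv']


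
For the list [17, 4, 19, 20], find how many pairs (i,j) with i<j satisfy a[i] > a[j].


For each element, count the later elements that are smaller than it:
  17 (index 0): smaller elements after it = [4] -> 1
  4 (index 1): smaller elements after it = [] -> 0
  19 (index 2): smaller elements after it = [] -> 0
Total inversions = 1 + 0 + 0 = 1
Final answer: 1


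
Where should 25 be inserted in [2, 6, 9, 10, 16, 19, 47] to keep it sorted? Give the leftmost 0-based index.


List is sorted: [2, 6, 9, 10, 16, 19, 47]
We need the leftmost position where 25 can be inserted, i.e. the first index whose element is >= 25 (or the end of the list if none is).
Binary search with low=0, high=7 (0-based indices):
  low=0, high=7, mid=3: a[3]=10 < 25, so low = 4
  low=4, high=7, mid=5: a[5]=19 < 25, so low = 6
  low=6, high=7, mid=6: a[6]=47 >= 25, so high = 6
Now low = high = 6, so the insertion index is 6.
Final answer: 6
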